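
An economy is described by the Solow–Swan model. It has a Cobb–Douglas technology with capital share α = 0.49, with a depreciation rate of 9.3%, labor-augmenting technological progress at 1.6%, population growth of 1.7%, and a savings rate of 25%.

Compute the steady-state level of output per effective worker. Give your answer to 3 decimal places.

In steady state, investment equals break-even investment: s·k^α = (n + g + δ)·k.
Rearranging, k^(1−α) = s / (n + g + δ).
k^0.51 = 0.25 / (0.017 + 0.016 + 0.093) = 0.25 / 0.126 = 1.9841
k* = 1.9841^(1/0.51) ≈ 3.8323
y* = (k*)^α = 3.8323^0.49 ≈ 1.9315

y* ≈ 1.932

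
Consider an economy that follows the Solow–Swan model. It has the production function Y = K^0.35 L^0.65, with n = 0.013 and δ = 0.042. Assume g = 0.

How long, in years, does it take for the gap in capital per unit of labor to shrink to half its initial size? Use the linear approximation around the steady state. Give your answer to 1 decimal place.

Near the steady state the convergence rate is λ = (1 − α)(n + δ).
λ = (1 − 0.35) × 0.055 = 0.65 × 0.055 = 0.03575
Half-life = ln 2 / λ = 0.6931 / 0.03575 ≈ 19.39 years

t_½ ≈ 19.4 years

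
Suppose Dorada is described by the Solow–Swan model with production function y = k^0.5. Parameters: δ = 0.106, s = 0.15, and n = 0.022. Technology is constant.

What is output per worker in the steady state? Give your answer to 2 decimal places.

y* ≈ 1.17

At the steady state, Δk = 0, so s·k^α = (n + δ)·k.
Rearranging, k^(1−α) = s / (n + δ).
k^0.5 = 0.15 / (0.022 + 0.106) = 0.15 / 0.128 = 1.1719
k* = 1.1719^(1/0.5) ≈ 1.3733
y* = (k*)^α = 1.3733^0.5 ≈ 1.1719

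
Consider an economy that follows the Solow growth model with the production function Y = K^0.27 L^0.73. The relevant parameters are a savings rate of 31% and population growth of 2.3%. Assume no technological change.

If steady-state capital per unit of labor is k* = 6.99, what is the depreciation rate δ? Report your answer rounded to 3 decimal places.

In steady state, investment equals break-even investment: s·k^α = (n + δ)·k.
So s / (n + δ) = (k*)^(1−α) = 6.99^0.73 = 4.1349.
Therefore n + δ = s / 4.1349 = 0.31 / 4.1349 = 0.0750, so δ = 0.0750 − 0.023 = 0.0520.

δ ≈ 0.052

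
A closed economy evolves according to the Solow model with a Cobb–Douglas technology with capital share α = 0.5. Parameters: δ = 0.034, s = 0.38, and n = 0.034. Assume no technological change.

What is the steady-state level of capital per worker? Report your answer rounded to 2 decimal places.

k* = 31.23

At the steady state, Δk = 0, so s·k^α = (n + δ)·k.
Dividing both sides by k: k^(1−α) = s / (n + δ).
k^0.5 = 0.38 / (0.034 + 0.034) = 0.38 / 0.068 = 5.5882
k* = 5.5882^(1/0.5) ≈ 31.2280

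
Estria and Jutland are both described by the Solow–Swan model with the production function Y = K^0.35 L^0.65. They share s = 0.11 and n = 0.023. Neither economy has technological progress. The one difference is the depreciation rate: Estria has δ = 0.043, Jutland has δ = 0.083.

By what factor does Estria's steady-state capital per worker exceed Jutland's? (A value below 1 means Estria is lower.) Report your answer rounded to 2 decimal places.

Steady-state k* = [s/(n + δ)]^(1/(1−α)), so the ratio is [ (s_E/(n + δ)_E) / (s_J/(n + δ)_J) ]^1.5385.
s_E/(n + δ)_E = 0.11/0.066 = 1.6667; s_J/(n + δ)_J = 0.11/0.106 = 1.0377.
Ratio = (1.6667/1.0377)^1.5385 = 1.6061^1.5385 ≈ 2.0729

ratio ≈ 2.07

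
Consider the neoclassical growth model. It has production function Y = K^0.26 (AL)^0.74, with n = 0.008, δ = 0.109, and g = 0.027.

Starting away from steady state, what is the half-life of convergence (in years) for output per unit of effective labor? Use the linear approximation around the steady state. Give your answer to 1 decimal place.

t_½ ≈ 6.5 years

Near the steady state the convergence rate is λ = (1 − α)(n + g + δ).
λ = (1 − 0.26) × 0.144 = 0.74 × 0.144 = 0.10656
Half-life = ln 2 / λ = 0.6931 / 0.10656 ≈ 6.50 years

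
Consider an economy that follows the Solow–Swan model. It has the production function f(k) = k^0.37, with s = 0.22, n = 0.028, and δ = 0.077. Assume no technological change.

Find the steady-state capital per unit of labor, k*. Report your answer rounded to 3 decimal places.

In steady state, investment equals break-even investment: s·k^α = (n + δ)·k.
Dividing both sides by k: k^(1−α) = s / (n + δ).
k^0.63 = 0.22 / (0.028 + 0.077) = 0.22 / 0.105 = 2.0952
k* = 2.0952^(1/0.63) ≈ 3.2351

k* = 3.235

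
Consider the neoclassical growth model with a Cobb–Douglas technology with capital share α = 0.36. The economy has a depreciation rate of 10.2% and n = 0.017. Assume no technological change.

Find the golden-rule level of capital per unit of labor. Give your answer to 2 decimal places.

k_gold ≈ 5.64

The golden rule sets f'(k) = n + δ, i.e. α·k^(α−1) = n + δ.
So k^(1−α) = α / (n + δ) = 0.36 / 0.119 = 3.0252.
k_gold = 3.0252^(1/0.64) ≈ 5.6387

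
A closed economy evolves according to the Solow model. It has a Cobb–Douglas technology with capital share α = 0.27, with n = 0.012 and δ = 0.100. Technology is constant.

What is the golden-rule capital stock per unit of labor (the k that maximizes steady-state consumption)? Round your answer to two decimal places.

The golden rule sets f'(k) = n + δ, i.e. α·k^(α−1) = n + δ.
So k^(1−α) = α / (n + δ) = 0.27 / 0.112 = 2.4107.
k_gold = 2.4107^(1/0.73) ≈ 3.3380

k_gold ≈ 3.34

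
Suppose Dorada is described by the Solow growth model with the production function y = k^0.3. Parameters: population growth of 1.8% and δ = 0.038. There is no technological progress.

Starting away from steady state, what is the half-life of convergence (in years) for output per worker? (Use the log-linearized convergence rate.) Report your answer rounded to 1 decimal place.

Near the steady state the convergence rate is λ = (1 − α)(n + δ).
λ = (1 − 0.3) × 0.056 = 0.7 × 0.056 = 0.0392
Half-life = ln 2 / λ = 0.6931 / 0.0392 ≈ 17.68 years

t_½ ≈ 17.7 years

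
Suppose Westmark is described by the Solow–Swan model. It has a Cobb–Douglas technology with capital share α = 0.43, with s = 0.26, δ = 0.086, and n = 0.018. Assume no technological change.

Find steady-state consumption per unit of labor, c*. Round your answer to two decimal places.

c* = 1.48

Steady state requires s·f(k) = (n + δ)·k, i.e. s·k^α = (n + δ)·k.
Dividing both sides by k: k^(1−α) = s / (n + δ).
k^0.57 = 0.26 / (0.018 + 0.086) = 0.26 / 0.104 = 2.5000
k* = 2.5000^(1/0.57) ≈ 4.9905
y* = (k*)^α = 4.9905^0.43 ≈ 1.9962
c* = (1 − s)·y* = (1 − 0.26) × 1.9962 ≈ 1.4772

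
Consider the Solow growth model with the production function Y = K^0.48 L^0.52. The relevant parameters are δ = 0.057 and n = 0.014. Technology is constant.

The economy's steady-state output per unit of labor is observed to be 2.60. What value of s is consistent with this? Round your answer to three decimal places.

s ≈ 0.200

In steady state, investment equals break-even investment: s·k^α = (n + δ)·k.
Since y* = [s/(n + δ)]^(α/(1−α)), we have s/(n + δ) = (y*)^((1−α)/α) = 2.60^1.0833 = 2.8154.
Therefore s = 2.8154 × (n + δ) = 2.8154 × 0.071 = 0.1999.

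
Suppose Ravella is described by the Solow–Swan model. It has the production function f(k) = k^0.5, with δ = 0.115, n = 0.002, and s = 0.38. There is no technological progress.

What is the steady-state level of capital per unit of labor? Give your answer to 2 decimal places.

Steady state requires s·f(k) = (n + δ)·k, i.e. s·k^α = (n + δ)·k.
Dividing both sides by k: k^(1−α) = s / (n + δ).
k^0.5 = 0.38 / (0.002 + 0.115) = 0.38 / 0.117 = 3.2479
k* = 3.2479^(1/0.5) ≈ 10.5489

k* ≈ 10.55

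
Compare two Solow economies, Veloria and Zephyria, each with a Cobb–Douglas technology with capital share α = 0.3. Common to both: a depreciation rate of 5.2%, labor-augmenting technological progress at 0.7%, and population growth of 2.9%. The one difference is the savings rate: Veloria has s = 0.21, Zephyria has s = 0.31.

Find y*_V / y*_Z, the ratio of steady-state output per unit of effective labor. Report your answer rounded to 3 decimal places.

Steady-state y* = [s/(n + g + δ)]^(α/(1−α)), so the ratio is [ (s_V/(n + g + δ)_V) / (s_Z/(n + g + δ)_Z) ]^0.4286.
s_V/(n + g + δ)_V = 0.21/0.088 = 2.3864; s_Z/(n + g + δ)_Z = 0.31/0.088 = 3.5227.
Ratio = (2.3864/3.5227)^0.4286 = 0.6774^0.4286 ≈ 0.8463

y*_V / y*_Z ≈ 0.846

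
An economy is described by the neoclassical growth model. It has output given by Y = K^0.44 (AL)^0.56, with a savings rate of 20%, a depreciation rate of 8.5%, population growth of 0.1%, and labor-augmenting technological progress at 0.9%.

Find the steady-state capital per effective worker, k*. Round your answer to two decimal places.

Steady state requires s·f(k) = (n + g + δ)·k, i.e. s·k^α = (n + g + δ)·k.
Rearranging, k^(1−α) = s / (n + g + δ).
k^0.56 = 0.20 / (0.001 + 0.009 + 0.085) = 0.20 / 0.095 = 2.1053
k* = 2.1053^(1/0.56) ≈ 3.7787

k* = 3.78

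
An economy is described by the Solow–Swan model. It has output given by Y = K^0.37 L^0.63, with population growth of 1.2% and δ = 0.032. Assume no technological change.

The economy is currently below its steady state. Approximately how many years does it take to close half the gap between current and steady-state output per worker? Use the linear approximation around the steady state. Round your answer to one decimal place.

t_½ ≈ 25.0 years

Near the steady state the convergence rate is λ = (1 − α)(n + δ).
λ = (1 − 0.37) × 0.044 = 0.63 × 0.044 = 0.02772
Half-life = ln 2 / λ = 0.6931 / 0.02772 ≈ 25.00 years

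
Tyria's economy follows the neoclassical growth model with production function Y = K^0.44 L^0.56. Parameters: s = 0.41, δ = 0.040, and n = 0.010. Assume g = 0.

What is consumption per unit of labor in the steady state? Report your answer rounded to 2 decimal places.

Steady state requires s·f(k) = (n + δ)·k, i.e. s·k^α = (n + δ)·k.
Rearranging, k^(1−α) = s / (n + δ).
k^0.56 = 0.41 / (0.010 + 0.040) = 0.41 / 0.050 = 8.2000
k* = 8.2000^(1/0.56) ≈ 42.8362
y* = (k*)^α = 42.8362^0.44 ≈ 5.2239
c* = (1 − s)·y* = (1 − 0.41) × 5.2239 ≈ 3.0821

c* = 3.08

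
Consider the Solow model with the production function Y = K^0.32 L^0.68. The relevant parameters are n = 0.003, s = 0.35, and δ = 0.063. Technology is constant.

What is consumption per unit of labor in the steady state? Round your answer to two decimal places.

c* ≈ 1.43

In steady state, investment equals break-even investment: s·k^α = (n + δ)·k.
Rearranging, k^(1−α) = s / (n + δ).
k^0.68 = 0.35 / (0.003 + 0.063) = 0.35 / 0.066 = 5.3030
k* = 5.3030^(1/0.68) ≈ 11.6271
y* = (k*)^α = 11.6271^0.32 ≈ 2.1926
c* = (1 − s)·y* = (1 − 0.35) × 2.1926 ≈ 1.4252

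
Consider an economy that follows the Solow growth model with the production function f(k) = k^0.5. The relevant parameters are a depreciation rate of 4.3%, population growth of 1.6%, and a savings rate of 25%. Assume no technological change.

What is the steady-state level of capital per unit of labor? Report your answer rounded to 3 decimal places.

k* ≈ 17.955

At the steady state, Δk = 0, so s·k^α = (n + δ)·k.
Dividing both sides by k: k^(1−α) = s / (n + δ).
k^0.5 = 0.25 / (0.016 + 0.043) = 0.25 / 0.059 = 4.2373
k* = 4.2373^(1/0.5) ≈ 17.9547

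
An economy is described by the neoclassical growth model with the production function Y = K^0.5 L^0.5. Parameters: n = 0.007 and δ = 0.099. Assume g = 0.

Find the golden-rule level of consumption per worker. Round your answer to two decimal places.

At the golden rule, f'(k) = n + δ, so α·k^(α−1) = n + δ and k_gold = (α/(n + δ))^(1/(1−α)).
k_gold = (0.5/0.106)^(1/0.5) = 4.7170^2 ≈ 22.2501
c_gold = f(k_gold) − (n + δ)·k_gold = 4.7170 − 0.106×22.2501 ≈ 2.3585

c_gold ≈ 2.36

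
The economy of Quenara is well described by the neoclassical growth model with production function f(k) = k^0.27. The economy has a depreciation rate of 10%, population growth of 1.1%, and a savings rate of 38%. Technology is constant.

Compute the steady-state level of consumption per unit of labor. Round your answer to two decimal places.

Steady state requires s·f(k) = (n + δ)·k, i.e. s·k^α = (n + δ)·k.
Dividing both sides by k: k^(1−α) = s / (n + δ).
k^0.73 = 0.38 / (0.011 + 0.100) = 0.38 / 0.111 = 3.4234
k* = 3.4234^(1/0.73) ≈ 5.3968
y* = (k*)^α = 5.3968^0.27 ≈ 1.5764
c* = (1 − s)·y* = (1 − 0.38) × 1.5764 ≈ 0.9774

c* = 0.98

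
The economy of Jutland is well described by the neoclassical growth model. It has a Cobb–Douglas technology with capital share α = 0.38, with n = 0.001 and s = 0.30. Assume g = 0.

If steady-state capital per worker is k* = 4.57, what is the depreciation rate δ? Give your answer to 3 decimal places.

Steady state requires s·f(k) = (n + δ)·k, i.e. s·k^α = (n + δ)·k.
So s / (n + δ) = (k*)^(1−α) = 4.57^0.62 = 2.5654.
Therefore n + δ = s / 2.5654 = 0.30 / 2.5654 = 0.1169, so δ = 0.1169 − 0.001 = 0.1159.

δ ≈ 0.116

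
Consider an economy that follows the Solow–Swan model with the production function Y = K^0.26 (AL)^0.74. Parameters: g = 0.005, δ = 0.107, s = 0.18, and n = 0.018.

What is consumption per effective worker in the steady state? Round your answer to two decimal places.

c* ≈ 0.92

In steady state, investment equals break-even investment: s·k^α = (n + g + δ)·k.
Rearranging, k^(1−α) = s / (n + g + δ).
k^0.74 = 0.18 / (0.018 + 0.005 + 0.107) = 0.18 / 0.130 = 1.3846
k* = 1.3846^(1/0.74) ≈ 1.5523
y* = (k*)^α = 1.5523^0.26 ≈ 1.1211
c* = (1 − s)·y* = (1 − 0.18) × 1.1211 ≈ 0.9193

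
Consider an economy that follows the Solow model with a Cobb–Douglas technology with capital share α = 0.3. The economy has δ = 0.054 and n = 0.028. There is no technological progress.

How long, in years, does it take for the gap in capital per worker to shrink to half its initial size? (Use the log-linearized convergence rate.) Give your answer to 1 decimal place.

half-life ≈ 12.1 years

Near the steady state the convergence rate is λ = (1 − α)(n + δ).
λ = (1 − 0.3) × 0.082 = 0.7 × 0.082 = 0.0574
Half-life = ln 2 / λ = 0.6931 / 0.0574 ≈ 12.07 years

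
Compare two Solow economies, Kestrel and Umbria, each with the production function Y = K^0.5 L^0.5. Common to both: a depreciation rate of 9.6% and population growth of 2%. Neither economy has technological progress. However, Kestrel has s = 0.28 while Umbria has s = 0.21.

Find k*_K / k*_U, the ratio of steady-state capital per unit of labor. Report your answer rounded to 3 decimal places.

ratio ≈ 1.778

Steady-state k* = [s/(n + δ)]^(1/(1−α)), so the ratio is [ (s_K/(n + δ)_K) / (s_U/(n + δ)_U) ]^2.
s_K/(n + δ)_K = 0.28/0.116 = 2.4138; s_U/(n + δ)_U = 0.21/0.116 = 1.8103.
Ratio = (2.4138/1.8103)^2 = 1.3334^2 ≈ 1.7780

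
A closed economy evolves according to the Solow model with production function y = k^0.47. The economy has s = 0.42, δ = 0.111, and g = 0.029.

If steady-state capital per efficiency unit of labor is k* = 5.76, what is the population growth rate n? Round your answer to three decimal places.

n ≈ 0.026

At the steady state, Δk = 0, so s·k^α = (n + g + δ)·k.
So s / (n + g + δ) = (k*)^(1−α) = 5.76^0.53 = 2.5294.
Therefore n + g + δ = s / 2.5294 = 0.42 / 2.5294 = 0.1660, so n = 0.1660 − 0.140 = 0.0260.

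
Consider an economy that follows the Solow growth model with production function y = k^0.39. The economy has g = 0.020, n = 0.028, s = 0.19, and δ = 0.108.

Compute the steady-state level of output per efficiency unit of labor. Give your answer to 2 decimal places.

At the steady state, Δk = 0, so s·k^α = (n + g + δ)·k.
Rearranging, k^(1−α) = s / (n + g + δ).
k^0.61 = 0.19 / (0.028 + 0.020 + 0.108) = 0.19 / 0.156 = 1.2179
k* = 1.2179^(1/0.61) ≈ 1.3815
y* = (k*)^α = 1.3815^0.39 ≈ 1.1343

y* ≈ 1.13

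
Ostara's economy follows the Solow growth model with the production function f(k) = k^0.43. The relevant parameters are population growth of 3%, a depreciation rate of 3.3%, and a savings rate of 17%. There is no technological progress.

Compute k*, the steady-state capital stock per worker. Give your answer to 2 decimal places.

k* = 5.71

Steady state requires s·f(k) = (n + δ)·k, i.e. s·k^α = (n + δ)·k.
Rearranging, k^(1−α) = s / (n + δ).
k^0.57 = 0.17 / (0.030 + 0.033) = 0.17 / 0.063 = 2.6984
k* = 2.6984^(1/0.57) ≈ 5.7059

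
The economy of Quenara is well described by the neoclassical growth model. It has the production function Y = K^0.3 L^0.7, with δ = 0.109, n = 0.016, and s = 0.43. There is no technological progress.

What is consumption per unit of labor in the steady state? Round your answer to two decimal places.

At the steady state, Δk = 0, so s·k^α = (n + δ)·k.
Rearranging, k^(1−α) = s / (n + δ).
k^0.7 = 0.43 / (0.016 + 0.109) = 0.43 / 0.125 = 3.4400
k* = 3.4400^(1/0.7) ≈ 5.8413
y* = (k*)^α = 5.8413^0.3 ≈ 1.6981
c* = (1 − s)·y* = (1 − 0.43) × 1.6981 ≈ 0.9679

c* = 0.97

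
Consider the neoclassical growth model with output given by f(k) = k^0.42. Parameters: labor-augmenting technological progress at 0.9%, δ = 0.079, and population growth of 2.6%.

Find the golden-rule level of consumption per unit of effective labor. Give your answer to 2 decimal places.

c_gold ≈ 1.49

At the golden rule, f'(k) = n + g + δ, so α·k^(α−1) = n + g + δ and k_gold = (α/(n + g + δ))^(1/(1−α)).
k_gold = (0.42/0.114)^(1/0.58) = 3.6842^1.7241 ≈ 9.4718
c_gold = f(k_gold) − (n + g + δ)·k_gold = 2.5710 − 0.114×9.4718 ≈ 1.4912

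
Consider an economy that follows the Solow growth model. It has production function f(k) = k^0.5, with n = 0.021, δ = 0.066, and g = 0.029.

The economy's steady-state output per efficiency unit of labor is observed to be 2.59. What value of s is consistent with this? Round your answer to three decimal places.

In steady state, investment equals break-even investment: s·k^α = (n + g + δ)·k.
Since y* = [s/(n + g + δ)]^(α/(1−α)), we have s/(n + g + δ) = (y*)^((1−α)/α) = 2.59^1 = 2.5900.
Therefore s = 2.5900 × (n + g + δ) = 2.5900 × 0.116 = 0.3004.

s ≈ 0.300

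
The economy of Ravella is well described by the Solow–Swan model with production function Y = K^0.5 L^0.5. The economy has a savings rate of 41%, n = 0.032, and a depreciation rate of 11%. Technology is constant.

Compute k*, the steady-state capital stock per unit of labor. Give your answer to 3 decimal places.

k* = 8.337

In steady state, investment equals break-even investment: s·k^α = (n + δ)·k.
Rearranging, k^(1−α) = s / (n + δ).
k^0.5 = 0.41 / (0.032 + 0.110) = 0.41 / 0.142 = 2.8873
k* = 2.8873^(1/0.5) ≈ 8.3365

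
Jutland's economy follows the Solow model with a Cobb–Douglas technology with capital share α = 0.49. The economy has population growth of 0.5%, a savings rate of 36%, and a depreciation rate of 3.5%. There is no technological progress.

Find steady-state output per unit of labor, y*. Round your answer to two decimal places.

Steady state requires s·f(k) = (n + δ)·k, i.e. s·k^α = (n + δ)·k.
Dividing both sides by k: k^(1−α) = s / (n + δ).
k^0.51 = 0.36 / (0.005 + 0.035) = 0.36 / 0.040 = 9.0000
k* = 9.0000^(1/0.51) ≈ 74.3128
y* = (k*)^α = 74.3128^0.49 ≈ 8.2570

y* ≈ 8.26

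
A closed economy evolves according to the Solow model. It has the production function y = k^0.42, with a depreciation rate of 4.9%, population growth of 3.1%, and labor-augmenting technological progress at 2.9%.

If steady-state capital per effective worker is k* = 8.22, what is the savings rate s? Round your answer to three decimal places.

s ≈ 0.370

At the steady state, Δk = 0, so s·k^α = (n + g + δ)·k.
So s / (n + g + δ) = (k*)^(1−α) = 8.22^0.58 = 3.3933.
Therefore s = 3.3933 × (n + g + δ) = 3.3933 × 0.109 = 0.3699.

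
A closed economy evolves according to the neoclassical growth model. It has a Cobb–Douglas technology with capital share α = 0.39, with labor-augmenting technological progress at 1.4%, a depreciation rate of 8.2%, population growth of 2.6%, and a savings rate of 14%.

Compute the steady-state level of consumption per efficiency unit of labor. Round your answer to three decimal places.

c* ≈ 0.939

In steady state, investment equals break-even investment: s·k^α = (n + g + δ)·k.
Dividing both sides by k: k^(1−α) = s / (n + g + δ).
k^0.61 = 0.14 / (0.026 + 0.014 + 0.082) = 0.14 / 0.122 = 1.1475
k* = 1.1475^(1/0.61) ≈ 1.2530
y* = (k*)^α = 1.2530^0.39 ≈ 1.0919
c* = (1 − s)·y* = (1 − 0.14) × 1.0919 ≈ 0.9390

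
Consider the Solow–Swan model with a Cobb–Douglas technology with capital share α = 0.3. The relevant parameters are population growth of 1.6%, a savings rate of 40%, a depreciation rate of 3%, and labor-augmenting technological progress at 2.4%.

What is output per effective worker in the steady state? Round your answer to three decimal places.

At the steady state, Δk = 0, so s·k^α = (n + g + δ)·k.
Rearranging, k^(1−α) = s / (n + g + δ).
k^0.7 = 0.40 / (0.016 + 0.024 + 0.030) = 0.40 / 0.070 = 5.7143
k* = 5.7143^(1/0.7) ≈ 12.0608
y* = (k*)^α = 12.0608^0.3 ≈ 2.1106

y* = 2.111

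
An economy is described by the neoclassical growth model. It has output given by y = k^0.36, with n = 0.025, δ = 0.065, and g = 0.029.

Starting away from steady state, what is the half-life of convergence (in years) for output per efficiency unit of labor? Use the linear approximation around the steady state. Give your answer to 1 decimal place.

about 9.1 years

Near the steady state the convergence rate is λ = (1 − α)(n + g + δ).
λ = (1 − 0.36) × 0.119 = 0.64 × 0.119 = 0.07616
Half-life = ln 2 / λ = 0.6931 / 0.07616 ≈ 9.10 years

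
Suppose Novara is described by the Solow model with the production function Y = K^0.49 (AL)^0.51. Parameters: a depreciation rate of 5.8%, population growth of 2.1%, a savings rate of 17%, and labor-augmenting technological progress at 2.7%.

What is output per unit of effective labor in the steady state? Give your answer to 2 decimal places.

y* = 1.57

At the steady state, Δk = 0, so s·k^α = (n + g + δ)·k.
Rearranging, k^(1−α) = s / (n + g + δ).
k^0.51 = 0.17 / (0.021 + 0.027 + 0.058) = 0.17 / 0.106 = 1.6038
k* = 1.6038^(1/0.51) ≈ 2.5250
y* = (k*)^α = 2.5250^0.49 ≈ 1.5744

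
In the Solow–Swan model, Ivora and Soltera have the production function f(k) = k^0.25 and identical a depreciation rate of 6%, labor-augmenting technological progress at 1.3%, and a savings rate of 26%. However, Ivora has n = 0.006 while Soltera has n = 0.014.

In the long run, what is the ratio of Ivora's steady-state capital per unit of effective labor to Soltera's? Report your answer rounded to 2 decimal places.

k*_I / k*_S ≈ 1.14

Steady-state k* = [s/(n + g + δ)]^(1/(1−α)), so the ratio is [ (s_I/(n + g + δ)_I) / (s_S/(n + g + δ)_S) ]^1.3333.
s_I/(n + g + δ)_I = 0.26/0.079 = 3.2911; s_S/(n + g + δ)_S = 0.26/0.087 = 2.9885.
Ratio = (3.2911/2.9885)^1.3333 = 1.1013^1.3333 ≈ 1.1373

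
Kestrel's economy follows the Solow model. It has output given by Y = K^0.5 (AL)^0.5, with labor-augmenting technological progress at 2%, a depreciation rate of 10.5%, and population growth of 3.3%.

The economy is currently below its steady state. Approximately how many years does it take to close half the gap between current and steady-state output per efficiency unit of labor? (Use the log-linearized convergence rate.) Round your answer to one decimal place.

half-life ≈ 8.8 years

Near the steady state the convergence rate is λ = (1 − α)(n + g + δ).
λ = (1 − 0.5) × 0.158 = 0.5 × 0.158 = 0.0790
Half-life = ln 2 / λ = 0.6931 / 0.0790 ≈ 8.77 years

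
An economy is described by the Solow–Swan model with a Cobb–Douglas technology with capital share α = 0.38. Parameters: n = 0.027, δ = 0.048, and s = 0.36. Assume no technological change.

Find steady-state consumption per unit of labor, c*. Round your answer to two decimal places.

Steady state requires s·f(k) = (n + δ)·k, i.e. s·k^α = (n + δ)·k.
Dividing both sides by k: k^(1−α) = s / (n + δ).
k^0.62 = 0.36 / (0.027 + 0.048) = 0.36 / 0.075 = 4.8000
k* = 4.8000^(1/0.62) ≈ 12.5538
y* = (k*)^α = 12.5538^0.38 ≈ 2.6154
c* = (1 − s)·y* = (1 − 0.36) × 2.6154 ≈ 1.6739

c* = 1.67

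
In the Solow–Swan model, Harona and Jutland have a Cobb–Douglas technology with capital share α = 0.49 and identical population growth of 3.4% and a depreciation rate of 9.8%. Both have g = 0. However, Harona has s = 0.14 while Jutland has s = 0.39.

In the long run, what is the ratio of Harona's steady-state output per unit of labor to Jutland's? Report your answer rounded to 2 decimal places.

Steady-state y* = [s/(n + δ)]^(α/(1−α)), so the ratio is [ (s_H/(n + δ)_H) / (s_J/(n + δ)_J) ]^0.9608.
s_H/(n + δ)_H = 0.14/0.132 = 1.0606; s_J/(n + δ)_J = 0.39/0.132 = 2.9545.
Ratio = (1.0606/2.9545)^0.9608 = 0.3590^0.9608 ≈ 0.3737

y*_H / y*_J ≈ 0.37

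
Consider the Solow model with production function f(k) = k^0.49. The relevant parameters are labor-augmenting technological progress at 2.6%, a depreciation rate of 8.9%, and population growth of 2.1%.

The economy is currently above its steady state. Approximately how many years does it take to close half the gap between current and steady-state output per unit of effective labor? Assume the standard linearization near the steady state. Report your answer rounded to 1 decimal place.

about 10.0 years

Near the steady state the convergence rate is λ = (1 − α)(n + g + δ).
λ = (1 − 0.49) × 0.136 = 0.51 × 0.136 = 0.06936
Half-life = ln 2 / λ = 0.6931 / 0.06936 ≈ 9.99 years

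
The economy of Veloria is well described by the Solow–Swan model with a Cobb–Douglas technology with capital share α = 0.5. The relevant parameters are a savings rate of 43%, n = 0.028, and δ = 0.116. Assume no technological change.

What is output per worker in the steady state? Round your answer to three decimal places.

At the steady state, Δk = 0, so s·k^α = (n + δ)·k.
Dividing both sides by k: k^(1−α) = s / (n + δ).
k^0.5 = 0.43 / (0.028 + 0.116) = 0.43 / 0.144 = 2.9861
k* = 2.9861^(1/0.5) ≈ 8.9168
y* = (k*)^α = 8.9168^0.5 ≈ 2.9861

y* = 2.986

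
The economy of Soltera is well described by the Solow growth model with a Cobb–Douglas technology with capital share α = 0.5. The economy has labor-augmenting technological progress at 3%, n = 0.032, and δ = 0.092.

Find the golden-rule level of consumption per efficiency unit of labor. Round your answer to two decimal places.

c_gold ≈ 1.62

At the golden rule, f'(k) = n + g + δ, so α·k^(α−1) = n + g + δ and k_gold = (α/(n + g + δ))^(1/(1−α)).
k_gold = (0.5/0.154)^(1/0.5) = 3.2468^2 ≈ 10.5417
c_gold = f(k_gold) − (n + g + δ)·k_gold = 3.2468 − 0.154×10.5417 ≈ 1.6234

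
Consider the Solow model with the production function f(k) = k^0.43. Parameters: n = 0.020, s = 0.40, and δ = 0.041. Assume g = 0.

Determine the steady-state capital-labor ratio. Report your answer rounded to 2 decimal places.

k* ≈ 27.09

At the steady state, Δk = 0, so s·k^α = (n + δ)·k.
Dividing both sides by k: k^(1−α) = s / (n + δ).
k^0.57 = 0.40 / (0.020 + 0.041) = 0.40 / 0.061 = 6.5574
k* = 6.5574^(1/0.57) ≈ 27.0933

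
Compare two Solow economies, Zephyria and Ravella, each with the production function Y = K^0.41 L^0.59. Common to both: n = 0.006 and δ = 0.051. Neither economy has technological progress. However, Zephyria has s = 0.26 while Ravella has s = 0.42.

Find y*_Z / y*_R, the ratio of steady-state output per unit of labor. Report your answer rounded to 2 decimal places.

ratio ≈ 0.72

Steady-state y* = [s/(n + δ)]^(α/(1−α)), so the ratio is [ (s_Z/(n + δ)_Z) / (s_R/(n + δ)_R) ]^0.6949.
s_Z/(n + δ)_Z = 0.26/0.057 = 4.5614; s_R/(n + δ)_R = 0.42/0.057 = 7.3684.
Ratio = (4.5614/7.3684)^0.6949 = 0.6190^0.6949 ≈ 0.7165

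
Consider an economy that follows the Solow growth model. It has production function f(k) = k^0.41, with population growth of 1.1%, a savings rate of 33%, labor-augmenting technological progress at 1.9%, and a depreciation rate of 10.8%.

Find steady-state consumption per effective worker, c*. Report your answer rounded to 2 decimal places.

c* = 1.23

In steady state, investment equals break-even investment: s·k^α = (n + g + δ)·k.
Dividing both sides by k: k^(1−α) = s / (n + g + δ).
k^0.59 = 0.33 / (0.011 + 0.019 + 0.108) = 0.33 / 0.138 = 2.3913
k* = 2.3913^(1/0.59) ≈ 4.3828
y* = (k*)^α = 4.3828^0.41 ≈ 1.8328
c* = (1 − s)·y* = (1 − 0.33) × 1.8328 ≈ 1.2280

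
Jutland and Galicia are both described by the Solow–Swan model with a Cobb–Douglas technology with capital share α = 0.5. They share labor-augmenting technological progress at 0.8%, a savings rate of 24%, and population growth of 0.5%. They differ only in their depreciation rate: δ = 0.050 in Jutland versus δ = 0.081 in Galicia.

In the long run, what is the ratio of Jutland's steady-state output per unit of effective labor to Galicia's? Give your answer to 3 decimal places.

Steady-state y* = [s/(n + g + δ)]^(α/(1−α)), so the ratio is [ (s_J/(n + g + δ)_J) / (s_G/(n + g + δ)_G) ]^1.
s_J/(n + g + δ)_J = 0.24/0.063 = 3.8095; s_G/(n + g + δ)_G = 0.24/0.094 = 2.5532.
Ratio = (3.8095/2.5532)^1 = 1.4920^1 ≈ 1.4920

y*_J / y*_G ≈ 1.492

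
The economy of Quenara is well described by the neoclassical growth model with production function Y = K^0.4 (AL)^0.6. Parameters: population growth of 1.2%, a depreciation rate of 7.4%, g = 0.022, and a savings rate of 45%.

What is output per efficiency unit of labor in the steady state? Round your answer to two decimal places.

At the steady state, Δk = 0, so s·k^α = (n + g + δ)·k.
Rearranging, k^(1−α) = s / (n + g + δ).
k^0.6 = 0.45 / (0.012 + 0.022 + 0.074) = 0.45 / 0.108 = 4.1667
k* = 4.1667^(1/0.6) ≈ 10.7891
y* = (k*)^α = 10.7891^0.4 ≈ 2.5894

y* ≈ 2.59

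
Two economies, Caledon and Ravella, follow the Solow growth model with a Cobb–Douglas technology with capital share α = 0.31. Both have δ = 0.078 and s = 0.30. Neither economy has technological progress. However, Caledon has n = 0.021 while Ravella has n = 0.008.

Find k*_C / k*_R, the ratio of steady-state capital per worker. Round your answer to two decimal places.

ratio ≈ 0.82

Steady-state k* = [s/(n + δ)]^(1/(1−α)), so the ratio is [ (s_C/(n + δ)_C) / (s_R/(n + δ)_R) ]^1.4493.
s_C/(n + δ)_C = 0.30/0.099 = 3.0303; s_R/(n + δ)_R = 0.30/0.086 = 3.4884.
Ratio = (3.0303/3.4884)^1.4493 = 0.8687^1.4493 ≈ 0.8155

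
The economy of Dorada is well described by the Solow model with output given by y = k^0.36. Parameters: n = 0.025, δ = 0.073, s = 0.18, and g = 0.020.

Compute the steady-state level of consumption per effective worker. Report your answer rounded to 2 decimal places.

In steady state, investment equals break-even investment: s·k^α = (n + g + δ)·k.
Dividing both sides by k: k^(1−α) = s / (n + g + δ).
k^0.64 = 0.18 / (0.025 + 0.020 + 0.073) = 0.18 / 0.118 = 1.5254
k* = 1.5254^(1/0.64) ≈ 1.9344
y* = (k*)^α = 1.9344^0.36 ≈ 1.2681
c* = (1 − s)·y* = (1 − 0.18) × 1.2681 ≈ 1.0398

c* ≈ 1.04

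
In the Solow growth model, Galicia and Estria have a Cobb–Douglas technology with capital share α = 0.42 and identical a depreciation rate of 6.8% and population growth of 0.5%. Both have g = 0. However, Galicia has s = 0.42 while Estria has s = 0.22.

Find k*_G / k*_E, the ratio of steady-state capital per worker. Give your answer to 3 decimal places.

ratio ≈ 3.049

Steady-state k* = [s/(n + δ)]^(1/(1−α)), so the ratio is [ (s_G/(n + δ)_G) / (s_E/(n + δ)_E) ]^1.7241.
s_G/(n + δ)_G = 0.42/0.073 = 5.7534; s_E/(n + δ)_E = 0.22/0.073 = 3.0137.
Ratio = (5.7534/3.0137)^1.7241 = 1.9091^1.7241 ≈ 3.0491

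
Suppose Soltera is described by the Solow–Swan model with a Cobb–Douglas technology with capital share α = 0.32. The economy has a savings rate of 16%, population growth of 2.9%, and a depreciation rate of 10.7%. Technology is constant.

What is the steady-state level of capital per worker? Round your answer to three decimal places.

In steady state, investment equals break-even investment: s·k^α = (n + δ)·k.
Dividing both sides by k: k^(1−α) = s / (n + δ).
k^0.68 = 0.16 / (0.029 + 0.107) = 0.16 / 0.136 = 1.1765
k* = 1.1765^(1/0.68) ≈ 1.2700

k* ≈ 1.270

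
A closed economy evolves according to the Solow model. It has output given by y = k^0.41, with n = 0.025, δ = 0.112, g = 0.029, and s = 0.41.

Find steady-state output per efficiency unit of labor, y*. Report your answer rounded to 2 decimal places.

In steady state, investment equals break-even investment: s·k^α = (n + g + δ)·k.
Dividing both sides by k: k^(1−α) = s / (n + g + δ).
k^0.59 = 0.41 / (0.025 + 0.029 + 0.112) = 0.41 / 0.166 = 2.4699
k* = 2.4699^(1/0.59) ≈ 4.6298
y* = (k*)^α = 4.6298^0.41 ≈ 1.8745

y* ≈ 1.87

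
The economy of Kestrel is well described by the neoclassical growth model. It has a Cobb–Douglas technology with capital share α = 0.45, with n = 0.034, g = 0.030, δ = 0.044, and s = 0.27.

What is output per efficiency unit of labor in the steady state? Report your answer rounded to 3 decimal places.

y* ≈ 2.116

At the steady state, Δk = 0, so s·k^α = (n + g + δ)·k.
Dividing both sides by k: k^(1−α) = s / (n + g + δ).
k^0.55 = 0.27 / (0.034 + 0.030 + 0.044) = 0.27 / 0.108 = 2.5000
k* = 2.5000^(1/0.55) ≈ 5.2909
y* = (k*)^α = 5.2909^0.45 ≈ 2.1164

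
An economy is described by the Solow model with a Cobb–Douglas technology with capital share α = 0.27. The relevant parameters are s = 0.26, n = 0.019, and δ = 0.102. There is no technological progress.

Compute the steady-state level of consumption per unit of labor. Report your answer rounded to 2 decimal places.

Steady state requires s·f(k) = (n + δ)·k, i.e. s·k^α = (n + δ)·k.
Rearranging, k^(1−α) = s / (n + δ).
k^0.73 = 0.26 / (0.019 + 0.102) = 0.26 / 0.121 = 2.1488
k* = 2.1488^(1/0.73) ≈ 2.8514
y* = (k*)^α = 2.8514^0.27 ≈ 1.3270
c* = (1 − s)·y* = (1 − 0.26) × 1.3270 ≈ 0.9820

c* = 0.98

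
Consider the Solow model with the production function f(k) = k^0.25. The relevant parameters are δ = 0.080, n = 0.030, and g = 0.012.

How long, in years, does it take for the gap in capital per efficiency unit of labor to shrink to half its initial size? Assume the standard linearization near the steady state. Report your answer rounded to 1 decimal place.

Near the steady state the convergence rate is λ = (1 − α)(n + g + δ).
λ = (1 − 0.25) × 0.122 = 0.75 × 0.122 = 0.0915
Half-life = ln 2 / λ = 0.6931 / 0.0915 ≈ 7.57 years

about 7.6 years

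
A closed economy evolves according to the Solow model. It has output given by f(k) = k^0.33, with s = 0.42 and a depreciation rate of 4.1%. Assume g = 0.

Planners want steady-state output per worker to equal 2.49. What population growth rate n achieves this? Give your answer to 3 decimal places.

n ≈ 0.025

Steady state requires s·f(k) = (n + δ)·k, i.e. s·k^α = (n + δ)·k.
Since y* = [s/(n + δ)]^(α/(1−α)), we have s/(n + δ) = (y*)^((1−α)/α) = 2.49^2.0303 = 6.3739.
Therefore n + δ = s / 6.3739 = 0.42 / 6.3739 = 0.0659, so n = 0.0659 − 0.041 = 0.0249.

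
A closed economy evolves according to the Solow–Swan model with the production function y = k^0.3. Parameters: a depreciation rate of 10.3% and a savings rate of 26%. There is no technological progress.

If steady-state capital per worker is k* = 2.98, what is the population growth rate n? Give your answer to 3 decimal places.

n ≈ 0.018

At the steady state, Δk = 0, so s·k^α = (n + δ)·k.
So s / (n + δ) = (k*)^(1−α) = 2.98^0.7 = 2.1476.
Therefore n + δ = s / 2.1476 = 0.26 / 2.1476 = 0.1211, so n = 0.1211 − 0.103 = 0.0181.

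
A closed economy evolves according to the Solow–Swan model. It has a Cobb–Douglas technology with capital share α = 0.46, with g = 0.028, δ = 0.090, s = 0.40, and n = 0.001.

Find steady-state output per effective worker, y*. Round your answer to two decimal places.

Steady state requires s·f(k) = (n + g + δ)·k, i.e. s·k^α = (n + g + δ)·k.
Rearranging, k^(1−α) = s / (n + g + δ).
k^0.54 = 0.40 / (0.001 + 0.028 + 0.090) = 0.40 / 0.119 = 3.3613
k* = 3.3613^(1/0.54) ≈ 9.4409
y* = (k*)^α = 9.4409^0.46 ≈ 2.8087

y* = 2.81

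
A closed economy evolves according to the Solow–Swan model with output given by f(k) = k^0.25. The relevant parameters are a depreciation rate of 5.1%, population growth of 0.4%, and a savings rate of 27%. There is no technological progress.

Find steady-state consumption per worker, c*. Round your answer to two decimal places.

c* = 1.24

At the steady state, Δk = 0, so s·k^α = (n + δ)·k.
Dividing both sides by k: k^(1−α) = s / (n + δ).
k^0.75 = 0.27 / (0.004 + 0.051) = 0.27 / 0.055 = 4.9091
k* = 4.9091^(1/0.75) ≈ 8.3433
y* = (k*)^α = 8.3433^0.25 ≈ 1.6996
c* = (1 − s)·y* = (1 − 0.27) × 1.6996 ≈ 1.2407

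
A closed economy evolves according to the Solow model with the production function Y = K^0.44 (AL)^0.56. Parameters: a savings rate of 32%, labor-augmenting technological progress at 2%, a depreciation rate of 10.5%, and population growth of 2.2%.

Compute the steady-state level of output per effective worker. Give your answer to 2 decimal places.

Steady state requires s·f(k) = (n + g + δ)·k, i.e. s·k^α = (n + g + δ)·k.
Dividing both sides by k: k^(1−α) = s / (n + g + δ).
k^0.56 = 0.32 / (0.022 + 0.020 + 0.105) = 0.32 / 0.147 = 2.1769
k* = 2.1769^(1/0.56) ≈ 4.0113
y* = (k*)^α = 4.0113^0.44 ≈ 1.8427

y* ≈ 1.84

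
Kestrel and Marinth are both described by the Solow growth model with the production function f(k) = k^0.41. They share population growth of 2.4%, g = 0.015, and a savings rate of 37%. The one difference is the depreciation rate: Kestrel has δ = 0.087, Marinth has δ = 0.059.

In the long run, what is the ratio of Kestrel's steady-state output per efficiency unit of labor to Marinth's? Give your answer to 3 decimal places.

Steady-state y* = [s/(n + g + δ)]^(α/(1−α)), so the ratio is [ (s_K/(n + g + δ)_K) / (s_M/(n + g + δ)_M) ]^0.6949.
s_K/(n + g + δ)_K = 0.37/0.126 = 2.9365; s_M/(n + g + δ)_M = 0.37/0.098 = 3.7755.
Ratio = (2.9365/3.7755)^0.6949 = 0.7778^0.6949 ≈ 0.8398

y*_K / y*_M ≈ 0.840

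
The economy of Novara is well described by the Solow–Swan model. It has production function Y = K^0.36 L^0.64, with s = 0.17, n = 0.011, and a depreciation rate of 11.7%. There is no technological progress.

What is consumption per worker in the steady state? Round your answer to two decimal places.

c* = 0.97

In steady state, investment equals break-even investment: s·k^α = (n + δ)·k.
Rearranging, k^(1−α) = s / (n + δ).
k^0.64 = 0.17 / (0.011 + 0.117) = 0.17 / 0.128 = 1.3281
k* = 1.3281^(1/0.64) ≈ 1.5579
y* = (k*)^α = 1.5579^0.36 ≈ 1.1730
c* = (1 − s)·y* = (1 − 0.17) × 1.1730 ≈ 0.9736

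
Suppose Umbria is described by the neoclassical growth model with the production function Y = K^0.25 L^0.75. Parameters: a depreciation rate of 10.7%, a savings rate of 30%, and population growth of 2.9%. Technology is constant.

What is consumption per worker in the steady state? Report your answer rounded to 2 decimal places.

In steady state, investment equals break-even investment: s·k^α = (n + δ)·k.
Dividing both sides by k: k^(1−α) = s / (n + δ).
k^0.75 = 0.30 / (0.029 + 0.107) = 0.30 / 0.136 = 2.2059
k* = 2.2059^(1/0.75) ≈ 2.8715
y* = (k*)^α = 2.8715^0.25 ≈ 1.3017
c* = (1 − s)·y* = (1 − 0.30) × 1.3017 ≈ 0.9112

c* ≈ 0.91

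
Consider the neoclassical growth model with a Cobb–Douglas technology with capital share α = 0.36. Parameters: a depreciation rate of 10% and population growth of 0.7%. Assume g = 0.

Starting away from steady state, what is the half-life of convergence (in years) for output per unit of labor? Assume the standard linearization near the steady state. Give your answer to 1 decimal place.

Near the steady state the convergence rate is λ = (1 − α)(n + δ).
λ = (1 − 0.36) × 0.107 = 0.64 × 0.107 = 0.06848
Half-life = ln 2 / λ = 0.6931 / 0.06848 ≈ 10.12 years

about 10.1 years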